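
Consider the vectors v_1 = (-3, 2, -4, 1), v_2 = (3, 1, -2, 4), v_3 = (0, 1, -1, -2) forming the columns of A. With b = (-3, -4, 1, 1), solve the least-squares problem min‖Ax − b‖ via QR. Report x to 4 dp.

x = (0.3285, -0.7576, -2.0170)

v_1 = (-3, 2, -4, 1); ‖v_1‖ = 5.4772, so e_1 = (-0.5477, 0.3651, -0.7303, 0.1826).
e_1·v_2 = (-0.5477)·3 + 0.3651·1 + (-0.7303)·(-2) + 0.1826·4 = 0.9129.
u_2 = v_2 − 0.9129·e_1 = (3.5000, 0.6667, -1.3333, 3.8333).
‖u_2‖ = 5.4006, so e_2 = (0.6481, 0.1234, -0.2469, 0.7098).
e_1·v_3 = (-0.5477)·0 + 0.3651·1 + (-0.7303)·(-1) + 0.1826·(-2) = 0.7303; e_2·v_3 = 0.6481·0 + 0.1234·1 + (-0.2469)·(-1) + 0.7098·(-2) = -1.0493.
u_3 = v_3 − 0.7303·e_1 + 1.0493·e_2 = (1.0800, 0.8629, -0.7257, -1.3886).
‖u_3‖ = 2.0894, so e_3 = (0.5169, 0.4130, -0.3473, -0.6646).
Qᵀb = (-0.3651, -1.9751, -4.2144).
Back-substitute: x_3 = -4.2144/2.0894 = -2.0170.
x_2 = (-1.9751 + 1.0493·(-2.0170))/5.4006 = -0.7576.
x_1 = (-0.3651 − 0.9129·(-0.7576) − 0.7303·(-2.0170))/5.4772 = 0.3285.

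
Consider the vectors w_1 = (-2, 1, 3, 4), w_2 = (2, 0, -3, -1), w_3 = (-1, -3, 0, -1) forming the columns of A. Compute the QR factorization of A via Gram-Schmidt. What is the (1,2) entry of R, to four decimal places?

r_{12} = -3.1038

e_1 = w_1/‖w_1‖ = (-2, 1, 3, 4)/5.4772 = (-0.3651, 0.1826, 0.5477, 0.7303).
r_{12} = e_1·w_2 = -3.1038.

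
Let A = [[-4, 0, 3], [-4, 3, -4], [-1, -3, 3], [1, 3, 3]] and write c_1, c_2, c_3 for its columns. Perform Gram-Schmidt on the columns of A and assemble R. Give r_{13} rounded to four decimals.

r_{13} = 0.6860

c_1 = (-4, -4, -1, 1); ‖c_1‖ = 5.8310, so e_1 = (-0.6860, -0.6860, -0.1715, 0.1715).
r_{13} = e_1·c_3 = 0.6860.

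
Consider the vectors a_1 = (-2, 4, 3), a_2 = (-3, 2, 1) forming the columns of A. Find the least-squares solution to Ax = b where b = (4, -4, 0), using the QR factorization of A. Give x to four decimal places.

x = (0.0342, -1.4701)

q_1 = a_1/‖a_1‖ = (-2, 4, 3)/5.3852 = (-0.3714, 0.7428, 0.5571).
r_{12} = q_1·a_2 = 3.1568.
u_2 = a_2 − 3.1568·q_1 = (-1.8276, -0.3448, -0.7586).
‖u_2‖ = 2.0086, so q_2 = (-0.9099, -0.1717, -0.3777).
Qᵀb = (-4.4567, -2.9528).
Back-substitute: x_2 = -2.9528/2.0086 = -1.4701.
x_1 = (-4.4567 − 3.1568·(-1.4701))/5.3852 = 0.0342.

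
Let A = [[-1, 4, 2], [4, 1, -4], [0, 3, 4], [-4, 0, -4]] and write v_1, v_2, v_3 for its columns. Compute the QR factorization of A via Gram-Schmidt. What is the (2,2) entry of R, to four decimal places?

e_1 = v_1/‖v_1‖ = (-1, 4, 0, -4)/5.7446 = (-0.1741, 0.6963, 0.0000, -0.6963).
r_{12} = e_1·v_2 = 0.0000.
u_2 = v_2 + 0.0000·e_1 = (4.0000, 1.0000, 3.0000, 0.0000).
r_{22} = ‖u_2‖ = 5.0990.

r_{22} = 5.0990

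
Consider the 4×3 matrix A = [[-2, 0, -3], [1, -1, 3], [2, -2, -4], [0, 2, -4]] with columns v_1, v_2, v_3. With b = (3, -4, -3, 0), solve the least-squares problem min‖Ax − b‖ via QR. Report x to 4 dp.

v_1 = (-2, 1, 2, 0); ‖v_1‖ = 3.0000, so e_1 = (-0.6667, 0.3333, 0.6667, 0.0000).
e_1·v_2 = (-0.6667)·0 + 0.3333·(-1) + 0.6667·(-2) + 0.0000·2 = -1.6667.
u_2 = v_2 + 1.6667·e_1 = (-1.1111, -0.4444, -0.8889, 2.0000).
‖u_2‖ = 2.4944, so e_2 = (-0.4454, -0.1782, -0.3563, 0.8018).
e_1·v_3 = (-0.6667)·(-3) + 0.3333·3 + 0.6667·(-4) + 0.0000·(-4) = 0.3333; e_2·v_3 = (-0.4454)·(-3) + (-0.1782)·3 + (-0.3563)·(-4) + 0.8018·(-4) = -0.9800.
u_3 = v_3 − 0.3333·e_1 + 0.9800·e_2 = (-3.2143, 2.7143, -4.5714, -3.2143).
‖u_3‖ = 6.9949, so e_3 = (-0.4595, 0.3880, -0.6535, -0.4595).
Qᵀb = (-5.3333, 0.4454, -0.9701).
Back-substitute: x_3 = -0.9701/6.9949 = -0.1387.
x_2 = (0.4454 + 0.9800·(-0.1387))/2.4944 = 0.1241.
x_1 = (-5.3333 + 1.6667·0.1241 − 0.3333·(-0.1387))/3.0000 = -1.6934.

x = (-1.6934, 0.1241, -0.1387)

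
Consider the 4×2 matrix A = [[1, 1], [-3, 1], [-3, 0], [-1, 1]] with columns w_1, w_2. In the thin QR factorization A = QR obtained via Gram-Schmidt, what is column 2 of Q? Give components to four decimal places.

e_1 = w_1/‖w_1‖ = (1, -3, -3, -1)/4.4721 = (0.2236, -0.6708, -0.6708, -0.2236).
r_{12} = e_1·w_2 = -0.6708.
u_2 = w_2 + 0.6708·e_1 = (1.1500, 0.5500, -0.4500, 0.8500).
‖u_2‖ = 1.5969, so e_2 = (0.7202, 0.3444, -0.2818, 0.5323).

e_2 = (0.7202, 0.3444, -0.2818, 0.5323)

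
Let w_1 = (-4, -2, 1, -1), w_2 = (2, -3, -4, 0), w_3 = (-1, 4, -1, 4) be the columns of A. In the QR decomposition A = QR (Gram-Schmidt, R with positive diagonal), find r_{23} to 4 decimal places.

e_1 = w_1/‖w_1‖ = (-4, -2, 1, -1)/4.6904 = (-0.8528, -0.4264, 0.2132, -0.2132).
r_{12} = e_1·w_2 = -1.2792.
u_2 = w_2 + 1.2792·e_1 = (0.9091, -3.5455, -3.7273, -0.2727).
‖u_2‖ = 5.2310, so e_2 = (0.1738, -0.6778, -0.7125, -0.0521).
r_{23} = e_2·w_3 = -2.3809.

r_{23} = -2.3809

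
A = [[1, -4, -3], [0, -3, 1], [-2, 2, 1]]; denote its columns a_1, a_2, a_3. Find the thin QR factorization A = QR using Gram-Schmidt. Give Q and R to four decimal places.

a_1 = (1, 0, -2); ‖a_1‖ = 2.2361, so e_1 = (0.4472, 0.0000, -0.8944).
e_1·a_2 = 0.4472·(-4) + 0.0000·(-3) + (-0.8944)·2 = -3.5777.
u_2 = a_2 + 3.5777·e_1 = (-2.4000, -3.0000, -1.2000).
‖u_2‖ = 4.0249, so e_2 = (-0.5963, -0.7454, -0.2981).
e_1·a_3 = 0.4472·(-3) + 0.0000·1 + (-0.8944)·1 = -2.2361; e_2·a_3 = (-0.5963)·(-3) + (-0.7454)·1 + (-0.2981)·1 = 0.7454.
u_3 = a_3 + 2.2361·e_1 − 0.7454·e_2 = (-1.5556, 1.5556, -0.7778).
‖u_3‖ = 2.3333, so e_3 = (-0.6667, 0.6667, -0.3333).

Q = [[0.4472, -0.5963, -0.6667], [0.0000, -0.7454, 0.6667], [-0.8944, -0.2981, -0.3333]], R = [[2.2361, -3.5777, -2.2361], [0.0000, 4.0249, 0.7454], [0.0000, 0.0000, 2.3333]]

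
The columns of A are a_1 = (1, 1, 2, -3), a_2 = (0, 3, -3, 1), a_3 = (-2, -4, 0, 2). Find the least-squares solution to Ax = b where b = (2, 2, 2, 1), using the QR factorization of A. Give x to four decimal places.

q_1 = a_1/‖a_1‖ = (1, 1, 2, -3)/3.8730 = (0.2582, 0.2582, 0.5164, -0.7746).
r_{12} = q_1·a_2 = -1.5492.
u_2 = a_2 + 1.5492·q_1 = (0.4000, 3.4000, -2.2000, -0.2000).
‖u_2‖ = 4.0743, so q_2 = (0.0982, 0.8345, -0.5400, -0.0491).
r_{13} = q_1·a_3 = -3.0984; r_{23} = q_2·a_3 = -3.6325.
u_3 = a_3 + 3.0984·q_1 + 3.6325·q_2 = (-0.8434, -0.1687, -0.3614, -0.5783).
‖u_3‖ = 1.0976, so q_3 = (-0.7683, -0.1537, -0.3293, -0.5269).
Qᵀb = (1.2910, 0.7363, -3.0295).
Back-substitute: x_3 = -3.0295/1.0976 = -2.7600.
x_2 = (0.7363 + 3.6325·(-2.7600))/4.0743 = -2.2800.
x_1 = (1.2910 + 1.5492·(-2.2800) + 3.0984·(-2.7600))/3.8730 = -2.7867.

x = (-2.7867, -2.2800, -2.7600)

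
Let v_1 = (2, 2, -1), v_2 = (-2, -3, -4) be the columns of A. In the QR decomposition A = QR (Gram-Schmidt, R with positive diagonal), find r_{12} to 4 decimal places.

r_{12} = -2.0000

q_1 = v_1/‖v_1‖ = (2, 2, -1)/3.0000 = (0.6667, 0.6667, -0.3333).
r_{12} = q_1·v_2 = -2.0000.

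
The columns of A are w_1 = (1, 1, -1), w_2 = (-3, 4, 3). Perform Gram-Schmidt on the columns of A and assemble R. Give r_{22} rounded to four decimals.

r_{22} = 5.7155

q_1 = w_1/‖w_1‖ = (1, 1, -1)/1.7321 = (0.5774, 0.5774, -0.5774).
r_{12} = q_1·w_2 = -1.1547.
u_2 = w_2 + 1.1547·q_1 = (-2.3333, 4.6667, 2.3333).
r_{22} = ‖u_2‖ = 5.7155.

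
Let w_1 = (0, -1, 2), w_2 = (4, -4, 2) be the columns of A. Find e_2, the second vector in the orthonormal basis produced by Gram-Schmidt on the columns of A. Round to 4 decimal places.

w_1 = (0, -1, 2); ‖w_1‖ = 2.2361, so e_1 = (0.0000, -0.4472, 0.8944).
e_1·w_2 = 0.0000·4 + (-0.4472)·(-4) + 0.8944·2 = 3.5777.
u_2 = w_2 − 3.5777·e_1 = (4.0000, -2.4000, -1.2000).
‖u_2‖ = 4.8166, so e_2 = (0.8305, -0.4983, -0.2491).

e_2 = (0.8305, -0.4983, -0.2491)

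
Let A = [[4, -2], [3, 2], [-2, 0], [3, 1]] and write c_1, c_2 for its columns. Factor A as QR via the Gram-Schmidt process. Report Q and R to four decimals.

q_1 = c_1/‖c_1‖ = (4, 3, -2, 3)/6.1644 = (0.6489, 0.4867, -0.3244, 0.4867).
r_{12} = q_1·c_2 = 0.1622.
u_2 = c_2 − 0.1622·q_1 = (-2.1053, 1.9211, 0.0526, 0.9211).
‖u_2‖ = 2.9956, so q_2 = (-0.7028, 0.6413, 0.0176, 0.3075).

Q = [[0.6489, -0.7028], [0.4867, 0.6413], [-0.3244, 0.0176], [0.4867, 0.3075]], R = [[6.1644, 0.1622], [0.0000, 2.9956]]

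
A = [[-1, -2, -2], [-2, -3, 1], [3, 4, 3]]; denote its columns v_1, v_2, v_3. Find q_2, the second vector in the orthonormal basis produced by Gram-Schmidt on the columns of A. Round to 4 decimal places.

q_2 = (-0.8729, -0.2182, -0.4364)

q_1 = v_1/‖v_1‖ = (-1, -2, 3)/3.7417 = (-0.2673, -0.5345, 0.8018).
r_{12} = q_1·v_2 = 5.3452.
u_2 = v_2 − 5.3452·q_1 = (-0.5714, -0.1429, -0.2857).
‖u_2‖ = 0.6547, so q_2 = (-0.8729, -0.2182, -0.4364).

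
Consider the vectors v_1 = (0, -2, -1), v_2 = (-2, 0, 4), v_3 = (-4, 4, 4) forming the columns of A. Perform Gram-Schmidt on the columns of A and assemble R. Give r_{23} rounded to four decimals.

v_1 = (0, -2, -1); ‖v_1‖ = 2.2361, so e_1 = (0.0000, -0.8944, -0.4472).
e_1·v_2 = 0.0000·(-2) + (-0.8944)·0 + (-0.4472)·4 = -1.7889.
u_2 = v_2 + 1.7889·e_1 = (-2.0000, -1.6000, 3.2000).
‖u_2‖ = 4.0988, so e_2 = (-0.4880, -0.3904, 0.7807).
r_{23} = e_2·v_3 = 3.5132.

r_{23} = 3.5132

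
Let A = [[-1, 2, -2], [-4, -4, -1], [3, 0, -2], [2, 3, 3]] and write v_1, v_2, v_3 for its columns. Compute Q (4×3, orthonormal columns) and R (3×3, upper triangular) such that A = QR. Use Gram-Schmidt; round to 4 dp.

Q = [[-0.1826, 0.6737, -0.6799], [-0.7303, -0.3369, 0.0578], [0.5477, -0.5053, -0.5031], [0.3651, 0.4211, 0.5304]], R = [[5.4772, 3.6515, 1.0954], [0.0000, 3.9581, 1.2632], [0.0000, 0.0000, 3.8993]]

q_1 = v_1/‖v_1‖ = (-1, -4, 3, 2)/5.4772 = (-0.1826, -0.7303, 0.5477, 0.3651).
r_{12} = q_1·v_2 = 3.6515.
u_2 = v_2 − 3.6515·q_1 = (2.6667, -1.3333, -2.0000, 1.6667).
‖u_2‖ = 3.9581, so q_2 = (0.6737, -0.3369, -0.5053, 0.4211).
r_{13} = q_1·v_3 = 1.0954; r_{23} = q_2·v_3 = 1.2632.
u_3 = v_3 − 1.0954·q_1 − 1.2632·q_2 = (-2.6511, 0.2255, -1.9617, 2.0681).
‖u_3‖ = 3.8993, so q_3 = (-0.6799, 0.0578, -0.5031, 0.5304).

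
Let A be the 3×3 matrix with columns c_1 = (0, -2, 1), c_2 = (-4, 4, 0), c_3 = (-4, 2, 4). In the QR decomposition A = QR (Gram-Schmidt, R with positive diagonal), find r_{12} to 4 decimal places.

r_{12} = -3.5777

c_1 = (0, -2, 1); ‖c_1‖ = 2.2361, so q_1 = (0.0000, -0.8944, 0.4472).
r_{12} = q_1·c_2 = -3.5777.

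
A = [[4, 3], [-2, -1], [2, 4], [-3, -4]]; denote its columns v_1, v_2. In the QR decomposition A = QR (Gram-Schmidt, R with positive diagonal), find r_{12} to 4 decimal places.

r_{12} = 5.9186

v_1 = (4, -2, 2, -3); ‖v_1‖ = 5.7446, so e_1 = (0.6963, -0.3482, 0.3482, -0.5222).
r_{12} = e_1·v_2 = 5.9186.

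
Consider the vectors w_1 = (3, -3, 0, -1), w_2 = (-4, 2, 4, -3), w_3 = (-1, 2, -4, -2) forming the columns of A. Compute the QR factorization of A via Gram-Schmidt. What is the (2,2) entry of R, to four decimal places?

r_{22} = 5.7583

w_1 = (3, -3, 0, -1); ‖w_1‖ = 4.3589, so e_1 = (0.6882, -0.6882, 0.0000, -0.2294).
e_1·w_2 = 0.6882·(-4) + (-0.6882)·2 + 0.0000·4 + (-0.2294)·(-3) = -3.4412.
u_2 = w_2 + 3.4412·e_1 = (-1.6316, -0.3684, 4.0000, -3.7895).
r_{22} = ‖u_2‖ = 5.7583.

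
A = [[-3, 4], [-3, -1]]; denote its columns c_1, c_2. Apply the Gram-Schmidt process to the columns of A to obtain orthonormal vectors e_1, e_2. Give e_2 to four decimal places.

c_1 = (-3, -3); ‖c_1‖ = 4.2426, so e_1 = (-0.7071, -0.7071).
e_1·c_2 = (-0.7071)·4 + (-0.7071)·(-1) = -2.1213.
u_2 = c_2 + 2.1213·e_1 = (2.5000, -2.5000).
‖u_2‖ = 3.5355, so e_2 = (0.7071, -0.7071).

e_2 = (0.7071, -0.7071)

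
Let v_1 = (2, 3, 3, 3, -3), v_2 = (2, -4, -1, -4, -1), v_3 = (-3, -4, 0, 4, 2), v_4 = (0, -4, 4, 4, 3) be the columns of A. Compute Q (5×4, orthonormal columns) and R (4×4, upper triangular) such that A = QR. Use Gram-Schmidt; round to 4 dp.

Q = [[0.3162, 0.5669, -0.1534, 0.3292], [0.4743, -0.4725, -0.7417, -0.0344], [0.4743, 0.0945, 0.1961, 0.6333], [0.4743, -0.4725, 0.6223, -0.1311], [-0.4743, -0.4725, -0.0256, 0.6872]], R = [[6.3246, -3.1623, -1.8974, 0.4743], [0.0000, 5.2915, -2.6458, -1.0394], [0.0000, 0.0000, 5.8652, 6.1635], [0.0000, 0.0000, 0.0000, 4.2078]]

e_1 = v_1/‖v_1‖ = (2, 3, 3, 3, -3)/6.3246 = (0.3162, 0.4743, 0.4743, 0.4743, -0.4743).
r_{12} = e_1·v_2 = -3.1623.
u_2 = v_2 + 3.1623·e_1 = (3.0000, -2.5000, 0.5000, -2.5000, -2.5000).
‖u_2‖ = 5.2915, so e_2 = (0.5669, -0.4725, 0.0945, -0.4725, -0.4725).
r_{13} = e_1·v_3 = -1.8974; r_{23} = e_2·v_3 = -2.6458.
u_3 = v_3 + 1.8974·e_1 + 2.6458·e_2 = (-0.9000, -4.3500, 1.1500, 3.6500, -0.1500).
‖u_3‖ = 5.8652, so e_3 = (-0.1534, -0.7417, 0.1961, 0.6223, -0.0256).
r_{14} = e_1·v_4 = 0.4743; r_{24} = e_2·v_4 = -1.0394; r_{34} = e_3·v_4 = 6.1635.
u_4 = v_4 − 0.4743·e_1 + 1.0394·e_2 − 6.1635·e_3 = (1.3851, -0.1448, 2.6647, -0.5518, 2.8916).
‖u_4‖ = 4.2078, so e_4 = (0.3292, -0.0344, 0.6333, -0.1311, 0.6872).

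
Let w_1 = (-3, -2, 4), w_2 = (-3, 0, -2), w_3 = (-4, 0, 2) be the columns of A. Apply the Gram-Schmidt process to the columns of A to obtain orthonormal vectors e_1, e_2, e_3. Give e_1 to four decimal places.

e_1 = w_1/‖w_1‖ = (-3, -2, 4)/5.3852 = (-0.5571, -0.3714, 0.7428).

e_1 = (-0.5571, -0.3714, 0.7428)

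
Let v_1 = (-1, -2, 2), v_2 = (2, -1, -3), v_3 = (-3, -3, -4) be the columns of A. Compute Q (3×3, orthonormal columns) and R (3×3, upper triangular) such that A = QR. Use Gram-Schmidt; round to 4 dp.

Q = [[-0.3333, 0.4216, -0.8433], [-0.6667, -0.7379, -0.1054], [0.6667, -0.5270, -0.5270]], R = [[3.0000, -2.0000, 0.3333], [0.0000, 3.1623, 3.0569], [0.0000, 0.0000, 4.9542]]

e_1 = v_1/‖v_1‖ = (-1, -2, 2)/3.0000 = (-0.3333, -0.6667, 0.6667).
r_{12} = e_1·v_2 = -2.0000.
u_2 = v_2 + 2.0000·e_1 = (1.3333, -2.3333, -1.6667).
‖u_2‖ = 3.1623, so e_2 = (0.4216, -0.7379, -0.5270).
r_{13} = e_1·v_3 = 0.3333; r_{23} = e_2·v_3 = 3.0569.
u_3 = v_3 − 0.3333·e_1 − 3.0569·e_2 = (-4.1778, -0.5222, -2.6111).
‖u_3‖ = 4.9542, so e_3 = (-0.8433, -0.1054, -0.5270).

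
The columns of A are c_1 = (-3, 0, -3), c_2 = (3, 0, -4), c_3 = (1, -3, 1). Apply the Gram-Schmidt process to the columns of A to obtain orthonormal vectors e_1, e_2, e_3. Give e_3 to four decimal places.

e_3 = (0.0000, -1.0000, 0.0000)

c_1 = (-3, 0, -3); ‖c_1‖ = 4.2426, so e_1 = (-0.7071, 0.0000, -0.7071).
e_1·c_2 = (-0.7071)·3 + 0.0000·0 + (-0.7071)·(-4) = 0.7071.
u_2 = c_2 − 0.7071·e_1 = (3.5000, 0.0000, -3.5000).
‖u_2‖ = 4.9497, so e_2 = (0.7071, 0.0000, -0.7071).
e_1·c_3 = (-0.7071)·1 + 0.0000·(-3) + (-0.7071)·1 = -1.4142; e_2·c_3 = 0.7071·1 + 0.0000·(-3) + (-0.7071)·1 = 0.0000.
u_3 = c_3 + 1.4142·e_1 + 0.0000·e_2 = (0.0000, -3.0000, 0.0000).
‖u_3‖ = 3.0000, so e_3 = (0.0000, -1.0000, 0.0000).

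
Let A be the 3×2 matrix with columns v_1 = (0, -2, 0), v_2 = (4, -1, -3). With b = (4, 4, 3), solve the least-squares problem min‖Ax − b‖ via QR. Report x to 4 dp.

e_1 = v_1/‖v_1‖ = (0, -2, 0)/2.0000 = (0.0000, -1.0000, 0.0000).
r_{12} = e_1·v_2 = 1.0000.
u_2 = v_2 − 1.0000·e_1 = (4.0000, 0.0000, -3.0000).
‖u_2‖ = 5.0000, so e_2 = (0.8000, 0.0000, -0.6000).
Qᵀb = (-4.0000, 1.4000).
Back-substitute: x_2 = 1.4000/5.0000 = 0.2800.
x_1 = (-4.0000 − 1.0000·0.2800)/2.0000 = -2.1400.

x = (-2.1400, 0.2800)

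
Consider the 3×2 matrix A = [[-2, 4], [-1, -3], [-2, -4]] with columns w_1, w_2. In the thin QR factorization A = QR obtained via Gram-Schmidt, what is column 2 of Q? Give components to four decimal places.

w_1 = (-2, -1, -2); ‖w_1‖ = 3.0000, so q_1 = (-0.6667, -0.3333, -0.6667).
q_1·w_2 = (-0.6667)·4 + (-0.3333)·(-3) + (-0.6667)·(-4) = 1.0000.
u_2 = w_2 − 1.0000·q_1 = (4.6667, -2.6667, -3.3333).
‖u_2‖ = 6.3246, so q_2 = (0.7379, -0.4216, -0.5270).

q_2 = (0.7379, -0.4216, -0.5270)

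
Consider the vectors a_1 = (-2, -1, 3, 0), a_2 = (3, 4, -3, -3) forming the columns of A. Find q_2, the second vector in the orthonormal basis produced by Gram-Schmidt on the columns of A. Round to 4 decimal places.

q_2 = (0.0689, 0.6370, 0.2582, -0.7231)

q_1 = a_1/‖a_1‖ = (-2, -1, 3, 0)/3.7417 = (-0.5345, -0.2673, 0.8018, 0.0000).
r_{12} = q_1·a_2 = -5.0780.
u_2 = a_2 + 5.0780·q_1 = (0.2857, 2.6429, 1.0714, -3.0000).
‖u_2‖ = 4.1490, so q_2 = (0.0689, 0.6370, 0.2582, -0.7231).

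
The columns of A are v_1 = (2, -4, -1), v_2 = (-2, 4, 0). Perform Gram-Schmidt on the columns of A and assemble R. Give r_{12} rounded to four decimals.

e_1 = v_1/‖v_1‖ = (2, -4, -1)/4.5826 = (0.4364, -0.8729, -0.2182).
r_{12} = e_1·v_2 = -4.3644.

r_{12} = -4.3644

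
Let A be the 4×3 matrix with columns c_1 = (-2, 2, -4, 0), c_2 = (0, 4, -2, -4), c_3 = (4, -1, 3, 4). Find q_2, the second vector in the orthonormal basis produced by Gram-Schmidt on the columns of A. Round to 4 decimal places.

q_2 = (0.2649, 0.5298, 0.1325, -0.7947)

c_1 = (-2, 2, -4, 0); ‖c_1‖ = 4.8990, so q_1 = (-0.4082, 0.4082, -0.8165, 0.0000).
q_1·c_2 = (-0.4082)·0 + 0.4082·4 + (-0.8165)·(-2) + 0.0000·(-4) = 3.2660.
u_2 = c_2 − 3.2660·q_1 = (1.3333, 2.6667, 0.6667, -4.0000).
‖u_2‖ = 5.0332, so q_2 = (0.2649, 0.5298, 0.1325, -0.7947).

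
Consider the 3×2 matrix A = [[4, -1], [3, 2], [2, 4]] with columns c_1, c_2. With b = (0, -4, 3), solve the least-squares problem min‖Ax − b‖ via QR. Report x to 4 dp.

c_1 = (4, 3, 2); ‖c_1‖ = 5.3852, so e_1 = (0.7428, 0.5571, 0.3714).
e_1·c_2 = 0.7428·(-1) + 0.5571·2 + 0.3714·4 = 1.8570.
u_2 = c_2 − 1.8570·e_1 = (-2.3793, 0.9655, 3.3103).
‖u_2‖ = 4.1895, so e_2 = (-0.5679, 0.2305, 0.7902).
Qᵀb = (-1.1142, 1.4486).
Back-substitute: x_2 = 1.4486/4.1895 = 0.3458.
x_1 = (-1.1142 − 1.8570·0.3458)/5.3852 = -0.3261.

x = (-0.3261, 0.3458)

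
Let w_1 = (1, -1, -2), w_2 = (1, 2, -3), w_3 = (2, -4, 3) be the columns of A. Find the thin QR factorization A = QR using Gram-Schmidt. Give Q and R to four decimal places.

e_1 = w_1/‖w_1‖ = (1, -1, -2)/2.4495 = (0.4082, -0.4082, -0.8165).
r_{12} = e_1·w_2 = 2.0412.
u_2 = w_2 − 2.0412·e_1 = (0.1667, 2.8333, -1.3333).
‖u_2‖ = 3.1358, so e_2 = (0.0531, 0.9035, -0.4252).
r_{13} = e_1·w_3 = 0.0000; r_{23} = e_2·w_3 = -4.7834.
u_3 = w_3 + 0.0000·e_1 + 4.7834·e_2 = (2.2542, 0.3220, 0.9661).
‖u_3‖ = 2.4736, so e_3 = (0.9113, 0.1302, 0.3906).

Q = [[0.4082, 0.0531, 0.9113], [-0.4082, 0.9035, 0.1302], [-0.8165, -0.4252, 0.3906]], R = [[2.4495, 2.0412, 0.0000], [0.0000, 3.1358, -4.7834], [0.0000, 0.0000, 2.4736]]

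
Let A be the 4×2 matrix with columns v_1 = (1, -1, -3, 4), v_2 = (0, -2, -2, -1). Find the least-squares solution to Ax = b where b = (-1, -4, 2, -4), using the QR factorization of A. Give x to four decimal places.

v_1 = (1, -1, -3, 4); ‖v_1‖ = 5.1962, so q_1 = (0.1925, -0.1925, -0.5774, 0.7698).
q_1·v_2 = 0.1925·0 + (-0.1925)·(-2) + (-0.5774)·(-2) + 0.7698·(-1) = 0.7698.
u_2 = v_2 − 0.7698·q_1 = (-0.1481, -1.8519, -1.5556, -1.5926).
‖u_2‖ = 2.8996, so q_2 = (-0.0511, -0.6387, -0.5365, -0.5493).
Qᵀb = (-3.6566, 3.7298).
Back-substitute: x_2 = 3.7298/2.8996 = 1.2863.
x_1 = (-3.6566 − 0.7698·1.2863)/5.1962 = -0.8943.

x = (-0.8943, 1.2863)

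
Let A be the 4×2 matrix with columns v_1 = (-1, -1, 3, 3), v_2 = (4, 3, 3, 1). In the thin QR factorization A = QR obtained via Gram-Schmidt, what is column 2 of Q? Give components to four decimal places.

v_1 = (-1, -1, 3, 3); ‖v_1‖ = 4.4721, so q_1 = (-0.2236, -0.2236, 0.6708, 0.6708).
q_1·v_2 = (-0.2236)·4 + (-0.2236)·3 + 0.6708·3 + 0.6708·1 = 1.1180.
u_2 = v_2 − 1.1180·q_1 = (4.2500, 3.2500, 2.2500, 0.2500).
‖u_2‖ = 5.8095, so q_2 = (0.7316, 0.5594, 0.3873, 0.0430).

q_2 = (0.7316, 0.5594, 0.3873, 0.0430)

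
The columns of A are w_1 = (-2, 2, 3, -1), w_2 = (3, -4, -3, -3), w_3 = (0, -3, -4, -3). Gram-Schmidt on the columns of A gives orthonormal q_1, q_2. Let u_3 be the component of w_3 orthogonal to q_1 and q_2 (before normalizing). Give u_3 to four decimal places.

w_1 = (-2, 2, 3, -1); ‖w_1‖ = 4.2426, so q_1 = (-0.4714, 0.4714, 0.7071, -0.2357).
q_1·w_2 = (-0.4714)·3 + 0.4714·(-4) + 0.7071·(-3) + (-0.2357)·(-3) = -4.7140.
u_2 = w_2 + 4.7140·q_1 = (0.7778, -1.7778, 0.3333, -4.1111).
‖u_2‖ = 4.5583, so q_2 = (0.1706, -0.3900, 0.0731, -0.9019).
q_1·w_3 = (-0.4714)·0 + 0.4714·(-3) + 0.7071·(-4) + (-0.2357)·(-3) = -3.5355; q_2·w_3 = 0.1706·0 + (-0.3900)·(-3) + 0.0731·(-4) + (-0.9019)·(-3) = 3.5832.
u_3 = w_3 + 3.5355·q_1 − 3.5832·q_2 = (-2.2781, 0.0642, -1.7620, -0.6016).

u_3 = (-2.2781, 0.0642, -1.7620, -0.6016)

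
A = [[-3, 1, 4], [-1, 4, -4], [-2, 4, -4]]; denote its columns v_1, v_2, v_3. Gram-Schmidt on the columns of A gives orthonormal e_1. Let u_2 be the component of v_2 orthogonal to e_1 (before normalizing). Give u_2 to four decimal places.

v_1 = (-3, -1, -2); ‖v_1‖ = 3.7417, so e_1 = (-0.8018, -0.2673, -0.5345).
e_1·v_2 = (-0.8018)·1 + (-0.2673)·4 + (-0.5345)·4 = -4.0089.
u_2 = v_2 + 4.0089·e_1 = (-2.2143, 2.9286, 1.8571).

u_2 = (-2.2143, 2.9286, 1.8571)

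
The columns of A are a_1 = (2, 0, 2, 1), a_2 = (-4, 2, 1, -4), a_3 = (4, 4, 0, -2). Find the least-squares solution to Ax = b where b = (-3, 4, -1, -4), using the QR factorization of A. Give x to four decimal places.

x = (-0.8571, 0.7143, 0.4762)

e_1 = a_1/‖a_1‖ = (2, 0, 2, 1)/3.0000 = (0.6667, 0.0000, 0.6667, 0.3333).
r_{12} = e_1·a_2 = -3.3333.
u_2 = a_2 + 3.3333·e_1 = (-1.7778, 2.0000, 3.2222, -2.8889).
‖u_2‖ = 5.0881, so e_2 = (-0.3494, 0.3931, 0.6333, -0.5678).
r_{13} = e_1·a_3 = 2.0000; r_{23} = e_2·a_3 = 1.3102.
u_3 = a_3 − 2.0000·e_1 − 1.3102·e_2 = (3.1245, 3.4850, -2.1631, -1.9227).
‖u_3‖ = 5.5030, so e_3 = (0.5678, 0.6333, -0.3931, -0.3494).
Qᵀb = (-4.0000, 4.2583, 2.6205).
Back-substitute: x_3 = 2.6205/5.5030 = 0.4762.
x_2 = (4.2583 − 1.3102·0.4762)/5.0881 = 0.7143.
x_1 = (-4.0000 + 3.3333·0.7143 − 2.0000·0.4762)/3.0000 = -0.8571.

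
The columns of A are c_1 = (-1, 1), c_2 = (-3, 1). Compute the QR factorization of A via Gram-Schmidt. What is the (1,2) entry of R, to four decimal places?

e_1 = c_1/‖c_1‖ = (-1, 1)/1.4142 = (-0.7071, 0.7071).
r_{12} = e_1·c_2 = 2.8284.

r_{12} = 2.8284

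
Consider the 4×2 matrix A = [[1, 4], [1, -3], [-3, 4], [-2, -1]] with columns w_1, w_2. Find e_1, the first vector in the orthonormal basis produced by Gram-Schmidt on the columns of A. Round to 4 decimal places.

e_1 = (0.2582, 0.2582, -0.7746, -0.5164)

w_1 = (1, 1, -3, -2); ‖w_1‖ = 3.8730, so e_1 = (0.2582, 0.2582, -0.7746, -0.5164).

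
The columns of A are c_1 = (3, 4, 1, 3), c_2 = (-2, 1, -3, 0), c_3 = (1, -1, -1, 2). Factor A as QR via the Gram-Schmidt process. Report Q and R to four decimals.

q_1 = c_1/‖c_1‖ = (3, 4, 1, 3)/5.9161 = (0.5071, 0.6761, 0.1690, 0.5071).
r_{12} = q_1·c_2 = -0.8452.
u_2 = c_2 + 0.8452·q_1 = (-1.5714, 1.5714, -2.8571, 0.4286).
‖u_2‖ = 3.6450, so q_2 = (-0.4311, 0.4311, -0.7839, 0.1176).
r_{13} = q_1·c_3 = 0.6761; r_{23} = q_2·c_3 = 0.1568.
u_3 = c_3 − 0.6761·q_1 − 0.1568·q_2 = (0.7247, -1.5247, -0.9914, 1.6387).
‖u_3‖ = 2.5531, so q_3 = (0.2839, -0.5972, -0.3883, 0.6419).

Q = [[0.5071, -0.4311, 0.2839], [0.6761, 0.4311, -0.5972], [0.1690, -0.7839, -0.3883], [0.5071, 0.1176, 0.6419]], R = [[5.9161, -0.8452, 0.6761], [0.0000, 3.6450, 0.1568], [0.0000, 0.0000, 2.5531]]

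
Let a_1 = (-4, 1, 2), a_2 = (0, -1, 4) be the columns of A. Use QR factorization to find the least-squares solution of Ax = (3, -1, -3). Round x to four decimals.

x = (-0.7987, -0.3182)

a_1 = (-4, 1, 2); ‖a_1‖ = 4.5826, so q_1 = (-0.8729, 0.2182, 0.4364).
q_1·a_2 = (-0.8729)·0 + 0.2182·(-1) + 0.4364·4 = 1.5275.
u_2 = a_2 − 1.5275·q_1 = (1.3333, -1.3333, 3.3333).
‖u_2‖ = 3.8297, so q_2 = (0.3482, -0.3482, 0.8704).
Qᵀb = (-4.1461, -1.2185).
Back-substitute: x_2 = -1.2185/3.8297 = -0.3182.
x_1 = (-4.1461 − 1.5275·(-0.3182))/4.5826 = -0.7987.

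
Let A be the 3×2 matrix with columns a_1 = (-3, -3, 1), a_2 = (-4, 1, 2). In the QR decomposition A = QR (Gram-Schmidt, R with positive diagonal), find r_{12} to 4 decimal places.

r_{12} = 2.5236

q_1 = a_1/‖a_1‖ = (-3, -3, 1)/4.3589 = (-0.6882, -0.6882, 0.2294).
r_{12} = q_1·a_2 = 2.5236.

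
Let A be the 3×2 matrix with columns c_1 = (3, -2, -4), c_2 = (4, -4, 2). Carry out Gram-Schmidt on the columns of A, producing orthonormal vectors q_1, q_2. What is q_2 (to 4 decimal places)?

c_1 = (3, -2, -4); ‖c_1‖ = 5.3852, so q_1 = (0.5571, -0.3714, -0.7428).
q_1·c_2 = 0.5571·4 + (-0.3714)·(-4) + (-0.7428)·2 = 2.2283.
u_2 = c_2 − 2.2283·q_1 = (2.7586, -3.1724, 3.6552).
‖u_2‖ = 5.5709, so q_2 = (0.4952, -0.5695, 0.6561).

q_2 = (0.4952, -0.5695, 0.6561)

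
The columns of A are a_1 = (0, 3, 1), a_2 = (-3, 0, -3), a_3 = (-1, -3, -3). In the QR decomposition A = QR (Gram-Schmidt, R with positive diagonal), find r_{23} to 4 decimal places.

r_{23} = 2.0313

a_1 = (0, 3, 1); ‖a_1‖ = 3.1623, so e_1 = (0.0000, 0.9487, 0.3162).
e_1·a_2 = 0.0000·(-3) + 0.9487·0 + 0.3162·(-3) = -0.9487.
u_2 = a_2 + 0.9487·e_1 = (-3.0000, 0.9000, -2.7000).
‖u_2‖ = 4.1352, so e_2 = (-0.7255, 0.2176, -0.6529).
r_{23} = e_2·a_3 = 2.0313.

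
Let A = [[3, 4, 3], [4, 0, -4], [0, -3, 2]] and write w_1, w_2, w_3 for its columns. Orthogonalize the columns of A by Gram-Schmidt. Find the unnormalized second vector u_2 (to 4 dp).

e_1 = w_1/‖w_1‖ = (3, 4, 0)/5.0000 = (0.6000, 0.8000, 0.0000).
r_{12} = e_1·w_2 = 2.4000.
u_2 = w_2 − 2.4000·e_1 = (2.5600, -1.9200, -3.0000).

u_2 = (2.5600, -1.9200, -3.0000)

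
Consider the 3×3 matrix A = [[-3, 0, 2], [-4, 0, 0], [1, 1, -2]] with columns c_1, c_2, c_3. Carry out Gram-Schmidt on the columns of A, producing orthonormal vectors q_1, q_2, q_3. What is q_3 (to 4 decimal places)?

q_3 = (0.8000, -0.6000, 0.0000)

q_1 = c_1/‖c_1‖ = (-3, -4, 1)/5.0990 = (-0.5883, -0.7845, 0.1961).
r_{12} = q_1·c_2 = 0.1961.
u_2 = c_2 − 0.1961·q_1 = (0.1154, 0.1538, 0.9615).
‖u_2‖ = 0.9806, so q_2 = (0.1177, 0.1569, 0.9806).
r_{13} = q_1·c_3 = -1.5689; r_{23} = q_2·c_3 = -1.7258.
u_3 = c_3 + 1.5689·q_1 + 1.7258·q_2 = (1.2800, -0.9600, 0.0000).
‖u_3‖ = 1.6000, so q_3 = (0.8000, -0.6000, 0.0000).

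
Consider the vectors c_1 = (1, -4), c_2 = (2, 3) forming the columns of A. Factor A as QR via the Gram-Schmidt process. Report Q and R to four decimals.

c_1 = (1, -4); ‖c_1‖ = 4.1231, so e_1 = (0.2425, -0.9701).
e_1·c_2 = 0.2425·2 + (-0.9701)·3 = -2.4254.
u_2 = c_2 + 2.4254·e_1 = (2.5882, 0.6471).
‖u_2‖ = 2.6679, so e_2 = (0.9701, 0.2425).

Q = [[0.2425, 0.9701], [-0.9701, 0.2425]], R = [[4.1231, -2.4254], [0.0000, 2.6679]]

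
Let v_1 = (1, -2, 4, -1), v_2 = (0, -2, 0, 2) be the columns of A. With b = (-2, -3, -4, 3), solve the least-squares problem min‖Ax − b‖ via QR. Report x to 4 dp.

q_1 = v_1/‖v_1‖ = (1, -2, 4, -1)/4.6904 = (0.2132, -0.4264, 0.8528, -0.2132).
r_{12} = q_1·v_2 = 0.4264.
u_2 = v_2 − 0.4264·q_1 = (-0.0909, -1.8182, -0.3636, 2.0909).
‖u_2‖ = 2.7961, so q_2 = (-0.0325, -0.6503, -0.1301, 0.7478).
Qᵀb = (-3.1980, 4.7794).
Back-substitute: x_2 = 4.7794/2.7961 = 1.7093.
x_1 = (-3.1980 − 0.4264·1.7093)/4.6904 = -0.8372.

x = (-0.8372, 1.7093)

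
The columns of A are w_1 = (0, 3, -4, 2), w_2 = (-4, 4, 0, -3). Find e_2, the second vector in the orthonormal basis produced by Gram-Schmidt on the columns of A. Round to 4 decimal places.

e_2 = (-0.6344, 0.5359, 0.1312, -0.5414)

e_1 = w_1/‖w_1‖ = (0, 3, -4, 2)/5.3852 = (0.0000, 0.5571, -0.7428, 0.3714).
r_{12} = e_1·w_2 = 1.1142.
u_2 = w_2 − 1.1142·e_1 = (-4.0000, 3.3793, 0.8276, -3.4138).
‖u_2‖ = 6.3054, so e_2 = (-0.6344, 0.5359, 0.1312, -0.5414).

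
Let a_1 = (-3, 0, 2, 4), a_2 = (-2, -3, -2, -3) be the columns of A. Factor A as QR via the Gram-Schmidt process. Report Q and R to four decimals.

a_1 = (-3, 0, 2, 4); ‖a_1‖ = 5.3852, so q_1 = (-0.5571, 0.0000, 0.3714, 0.7428).
q_1·a_2 = (-0.5571)·(-2) + 0.0000·(-3) + 0.3714·(-2) + 0.7428·(-3) = -1.8570.
u_2 = a_2 + 1.8570·q_1 = (-3.0345, -3.0000, -1.3103, -1.6207).
‖u_2‖ = 4.7489, so q_2 = (-0.6390, -0.6317, -0.2759, -0.3413).

Q = [[-0.5571, -0.6390], [0.0000, -0.6317], [0.3714, -0.2759], [0.7428, -0.3413]], R = [[5.3852, -1.8570], [0.0000, 4.7489]]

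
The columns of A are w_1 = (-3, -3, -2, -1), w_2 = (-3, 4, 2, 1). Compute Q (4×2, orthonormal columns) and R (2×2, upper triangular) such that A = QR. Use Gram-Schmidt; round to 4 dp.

Q = [[-0.6255, -0.7751], [-0.6255, 0.5667], [-0.4170, 0.2500], [-0.2085, 0.1250]], R = [[4.7958, -1.6681], [0.0000, 5.2170]]

w_1 = (-3, -3, -2, -1); ‖w_1‖ = 4.7958, so e_1 = (-0.6255, -0.6255, -0.4170, -0.2085).
e_1·w_2 = (-0.6255)·(-3) + (-0.6255)·4 + (-0.4170)·2 + (-0.2085)·1 = -1.6681.
u_2 = w_2 + 1.6681·e_1 = (-4.0435, 2.9565, 1.3043, 0.6522).
‖u_2‖ = 5.2170, so e_2 = (-0.7751, 0.5667, 0.2500, 0.1250).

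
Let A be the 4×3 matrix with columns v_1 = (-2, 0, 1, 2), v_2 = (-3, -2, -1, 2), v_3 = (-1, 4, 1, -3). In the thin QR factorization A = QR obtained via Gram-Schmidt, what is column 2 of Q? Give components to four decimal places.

v_1 = (-2, 0, 1, 2); ‖v_1‖ = 3.0000, so e_1 = (-0.6667, 0.0000, 0.3333, 0.6667).
e_1·v_2 = (-0.6667)·(-3) + 0.0000·(-2) + 0.3333·(-1) + 0.6667·2 = 3.0000.
u_2 = v_2 − 3.0000·e_1 = (-1.0000, -2.0000, -2.0000, 0.0000).
‖u_2‖ = 3.0000, so e_2 = (-0.3333, -0.6667, -0.6667, 0.0000).

e_2 = (-0.3333, -0.6667, -0.6667, 0.0000)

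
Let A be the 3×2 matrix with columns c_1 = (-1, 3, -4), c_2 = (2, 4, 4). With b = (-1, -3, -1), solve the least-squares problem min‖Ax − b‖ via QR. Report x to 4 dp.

x = (-0.2800, -0.5467)

c_1 = (-1, 3, -4); ‖c_1‖ = 5.0990, so q_1 = (-0.1961, 0.5883, -0.7845).
q_1·c_2 = (-0.1961)·2 + 0.5883·4 + (-0.7845)·4 = -1.1767.
u_2 = c_2 + 1.1767·q_1 = (1.7692, 4.6923, 3.0769).
‖u_2‖ = 5.8835, so q_2 = (0.3007, 0.7975, 0.5230).
Qᵀb = (-0.7845, -3.2163).
Back-substitute: x_2 = -3.2163/5.8835 = -0.5467.
x_1 = (-0.7845 + 1.1767·(-0.5467))/5.0990 = -0.2800.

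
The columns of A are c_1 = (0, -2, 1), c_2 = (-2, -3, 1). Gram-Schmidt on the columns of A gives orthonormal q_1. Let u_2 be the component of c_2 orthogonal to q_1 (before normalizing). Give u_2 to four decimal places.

c_1 = (0, -2, 1); ‖c_1‖ = 2.2361, so q_1 = (0.0000, -0.8944, 0.4472).
q_1·c_2 = 0.0000·(-2) + (-0.8944)·(-3) + 0.4472·1 = 3.1305.
u_2 = c_2 − 3.1305·q_1 = (-2.0000, -0.2000, -0.4000).

u_2 = (-2.0000, -0.2000, -0.4000)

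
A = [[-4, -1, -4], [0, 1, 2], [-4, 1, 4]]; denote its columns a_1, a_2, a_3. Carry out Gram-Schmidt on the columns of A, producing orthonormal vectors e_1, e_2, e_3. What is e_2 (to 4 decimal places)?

e_2 = (-0.5774, 0.5774, 0.5774)

a_1 = (-4, 0, -4); ‖a_1‖ = 5.6569, so e_1 = (-0.7071, 0.0000, -0.7071).
e_1·a_2 = (-0.7071)·(-1) + 0.0000·1 + (-0.7071)·1 = 0.0000.
u_2 = a_2 + 0.0000·e_1 = (-1.0000, 1.0000, 1.0000).
‖u_2‖ = 1.7321, so e_2 = (-0.5774, 0.5774, 0.5774).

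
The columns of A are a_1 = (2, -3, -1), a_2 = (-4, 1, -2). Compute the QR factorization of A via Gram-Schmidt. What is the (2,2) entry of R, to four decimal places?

r_{22} = 3.9005

e_1 = a_1/‖a_1‖ = (2, -3, -1)/3.7417 = (0.5345, -0.8018, -0.2673).
r_{12} = e_1·a_2 = -2.4054.
u_2 = a_2 + 2.4054·e_1 = (-2.7143, -0.9286, -2.6429).
r_{22} = ‖u_2‖ = 3.9005.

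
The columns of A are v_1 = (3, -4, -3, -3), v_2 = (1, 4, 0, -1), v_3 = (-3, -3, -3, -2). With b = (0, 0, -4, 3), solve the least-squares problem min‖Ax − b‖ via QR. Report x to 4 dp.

x = (-0.0180, -0.0421, 0.1864)

v_1 = (3, -4, -3, -3); ‖v_1‖ = 6.5574, so q_1 = (0.4575, -0.6100, -0.4575, -0.4575).
q_1·v_2 = 0.4575·1 + (-0.6100)·4 + (-0.4575)·0 + (-0.4575)·(-1) = -1.5250.
u_2 = v_2 + 1.5250·q_1 = (1.6977, 3.0698, -0.6977, -1.6977).
‖u_2‖ = 3.9591, so q_2 = (0.4288, 0.7754, -0.1762, -0.4288).
q_1·v_3 = 0.4575·(-3) + (-0.6100)·(-3) + (-0.4575)·(-3) + (-0.4575)·(-2) = 2.7450; q_2·v_3 = 0.4288·(-3) + 0.7754·(-3) + (-0.1762)·(-3) + (-0.4288)·(-2) = -2.2263.
u_3 = v_3 − 2.7450·q_1 + 2.2263·q_2 = (-3.3012, 0.4006, -2.1365, -1.6988).
‖u_3‖ = 4.3022, so q_3 = (-0.7673, 0.0931, -0.4966, -0.3949).
Qᵀb = (0.4575, -0.5815, 0.8018).
Back-substitute: x_3 = 0.8018/4.3022 = 0.1864.
x_2 = (-0.5815 + 2.2263·0.1864)/3.9591 = -0.0421.
x_1 = (0.4575 + 1.5250·(-0.0421) − 2.7450·0.1864)/6.5574 = -0.0180.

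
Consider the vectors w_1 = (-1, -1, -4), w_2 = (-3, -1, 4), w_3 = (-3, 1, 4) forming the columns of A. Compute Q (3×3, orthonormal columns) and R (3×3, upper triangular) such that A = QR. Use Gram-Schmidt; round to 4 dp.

Q = [[-0.2357, -0.8642, -0.4444], [-0.2357, -0.3928, 0.8889], [-0.9428, 0.3143, -0.1111]], R = [[4.2426, -2.8284, -3.2998], [0.0000, 4.2426, 3.4570], [0.0000, 0.0000, 1.7778]]

q_1 = w_1/‖w_1‖ = (-1, -1, -4)/4.2426 = (-0.2357, -0.2357, -0.9428).
r_{12} = q_1·w_2 = -2.8284.
u_2 = w_2 + 2.8284·q_1 = (-3.6667, -1.6667, 1.3333).
‖u_2‖ = 4.2426, so q_2 = (-0.8642, -0.3928, 0.3143).
r_{13} = q_1·w_3 = -3.2998; r_{23} = q_2·w_3 = 3.4570.
u_3 = w_3 + 3.2998·q_1 − 3.4570·q_2 = (-0.7901, 1.5802, -0.1975).
‖u_3‖ = 1.7778, so q_3 = (-0.4444, 0.8889, -0.1111).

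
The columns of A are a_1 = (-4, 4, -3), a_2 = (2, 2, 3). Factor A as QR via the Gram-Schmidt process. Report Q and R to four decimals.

e_1 = a_1/‖a_1‖ = (-4, 4, -3)/6.4031 = (-0.6247, 0.6247, -0.4685).
r_{12} = e_1·a_2 = -1.4056.
u_2 = a_2 + 1.4056·e_1 = (1.1220, 2.8780, 2.3415).
‖u_2‖ = 3.8761, so e_2 = (0.2895, 0.7425, 0.6041).

Q = [[-0.6247, 0.2895], [0.6247, 0.7425], [-0.4685, 0.6041]], R = [[6.4031, -1.4056], [0.0000, 3.8761]]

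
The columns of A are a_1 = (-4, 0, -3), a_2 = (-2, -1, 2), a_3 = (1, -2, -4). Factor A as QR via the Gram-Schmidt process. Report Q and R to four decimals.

Q = [[-0.8000, -0.5650, 0.2018], [0.0000, -0.3363, -0.9417], [-0.6000, 0.7534, -0.2691]], R = [[5.0000, 0.4000, 1.6000], [0.0000, 2.9732, -2.9059], [0.0000, 0.0000, 3.1616]]

a_1 = (-4, 0, -3); ‖a_1‖ = 5.0000, so q_1 = (-0.8000, 0.0000, -0.6000).
q_1·a_2 = (-0.8000)·(-2) + 0.0000·(-1) + (-0.6000)·2 = 0.4000.
u_2 = a_2 − 0.4000·q_1 = (-1.6800, -1.0000, 2.2400).
‖u_2‖ = 2.9732, so q_2 = (-0.5650, -0.3363, 0.7534).
q_1·a_3 = (-0.8000)·1 + 0.0000·(-2) + (-0.6000)·(-4) = 1.6000; q_2·a_3 = (-0.5650)·1 + (-0.3363)·(-2) + 0.7534·(-4) = -2.9059.
u_3 = a_3 − 1.6000·q_1 + 2.9059·q_2 = (0.6380, -2.9774, -0.8507).
‖u_3‖ = 3.1616, so q_3 = (0.2018, -0.9417, -0.2691).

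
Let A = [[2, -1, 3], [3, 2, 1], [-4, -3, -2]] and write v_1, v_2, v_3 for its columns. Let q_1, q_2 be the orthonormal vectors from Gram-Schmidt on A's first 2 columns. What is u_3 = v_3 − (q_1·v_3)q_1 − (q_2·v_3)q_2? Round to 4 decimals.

u_3 = (0.0467, -0.4667, -0.3267)

v_1 = (2, 3, -4); ‖v_1‖ = 5.3852, so q_1 = (0.3714, 0.5571, -0.7428).
q_1·v_2 = 0.3714·(-1) + 0.5571·2 + (-0.7428)·(-3) = 2.9711.
u_2 = v_2 − 2.9711·q_1 = (-2.1034, 0.3448, -0.7931).
‖u_2‖ = 2.2743, so q_2 = (-0.9249, 0.1516, -0.3487).
q_1·v_3 = 0.3714·3 + 0.5571·1 + (-0.7428)·(-2) = 3.1568; q_2·v_3 = (-0.9249)·3 + 0.1516·1 + (-0.3487)·(-2) = -1.9256.
u_3 = v_3 − 3.1568·q_1 + 1.9256·q_2 = (0.0467, -0.4667, -0.3267).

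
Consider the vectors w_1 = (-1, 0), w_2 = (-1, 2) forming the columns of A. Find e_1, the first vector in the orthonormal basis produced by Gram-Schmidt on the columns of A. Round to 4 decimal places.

e_1 = w_1/‖w_1‖ = (-1, 0)/1.0000 = (-1.0000, 0.0000).

e_1 = (-1.0000, 0.0000)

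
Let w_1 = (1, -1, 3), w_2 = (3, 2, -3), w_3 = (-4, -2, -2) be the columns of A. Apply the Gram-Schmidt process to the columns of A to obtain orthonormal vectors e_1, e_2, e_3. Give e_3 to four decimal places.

e_3 = (0.2249, -0.8994, -0.3748)

w_1 = (1, -1, 3); ‖w_1‖ = 3.3166, so e_1 = (0.3015, -0.3015, 0.9045).
e_1·w_2 = 0.3015·3 + (-0.3015)·2 + 0.9045·(-3) = -2.4121.
u_2 = w_2 + 2.4121·e_1 = (3.7273, 1.2727, -0.8182).
‖u_2‖ = 4.0227, so e_2 = (0.9266, 0.3164, -0.2034).
e_1·w_3 = 0.3015·(-4) + (-0.3015)·(-2) + 0.9045·(-2) = -2.4121; e_2·w_3 = 0.9266·(-4) + 0.3164·(-2) + (-0.2034)·(-2) = -3.9323.
u_3 = w_3 + 2.4121·e_1 + 3.9323·e_2 = (0.3708, -1.4831, -0.6180).
‖u_3‖ = 1.6490, so e_3 = (0.2249, -0.8994, -0.3748).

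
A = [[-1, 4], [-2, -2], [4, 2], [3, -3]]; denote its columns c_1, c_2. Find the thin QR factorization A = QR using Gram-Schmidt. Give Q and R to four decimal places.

q_1 = c_1/‖c_1‖ = (-1, -2, 4, 3)/5.4772 = (-0.1826, -0.3651, 0.7303, 0.5477).
r_{12} = q_1·c_2 = -0.1826.
u_2 = c_2 + 0.1826·q_1 = (3.9667, -2.0667, 2.1333, -2.9000).
‖u_2‖ = 5.7417, so q_2 = (0.6909, -0.3599, 0.3716, -0.5051).

Q = [[-0.1826, 0.6909], [-0.3651, -0.3599], [0.7303, 0.3716], [0.5477, -0.5051]], R = [[5.4772, -0.1826], [0.0000, 5.7417]]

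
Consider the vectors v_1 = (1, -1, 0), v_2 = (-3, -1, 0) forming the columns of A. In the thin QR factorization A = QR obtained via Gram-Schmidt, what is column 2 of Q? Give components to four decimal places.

v_1 = (1, -1, 0); ‖v_1‖ = 1.4142, so q_1 = (0.7071, -0.7071, 0.0000).
q_1·v_2 = 0.7071·(-3) + (-0.7071)·(-1) + 0.0000·0 = -1.4142.
u_2 = v_2 + 1.4142·q_1 = (-2.0000, -2.0000, 0.0000).
‖u_2‖ = 2.8284, so q_2 = (-0.7071, -0.7071, 0.0000).

q_2 = (-0.7071, -0.7071, 0.0000)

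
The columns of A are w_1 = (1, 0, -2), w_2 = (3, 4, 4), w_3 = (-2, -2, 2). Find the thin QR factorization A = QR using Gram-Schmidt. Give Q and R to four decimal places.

Q = [[0.4472, 0.6667, 0.5963], [0.0000, 0.6667, -0.7454], [-0.8944, 0.3333, 0.2981]], R = [[2.2361, -2.2361, -2.6833], [0.0000, 6.0000, -2.0000], [0.0000, 0.0000, 0.8944]]

w_1 = (1, 0, -2); ‖w_1‖ = 2.2361, so e_1 = (0.4472, 0.0000, -0.8944).
e_1·w_2 = 0.4472·3 + 0.0000·4 + (-0.8944)·4 = -2.2361.
u_2 = w_2 + 2.2361·e_1 = (4.0000, 4.0000, 2.0000).
‖u_2‖ = 6.0000, so e_2 = (0.6667, 0.6667, 0.3333).
e_1·w_3 = 0.4472·(-2) + 0.0000·(-2) + (-0.8944)·2 = -2.6833; e_2·w_3 = 0.6667·(-2) + 0.6667·(-2) + 0.3333·2 = -2.0000.
u_3 = w_3 + 2.6833·e_1 + 2.0000·e_2 = (0.5333, -0.6667, 0.2667).
‖u_3‖ = 0.8944, so e_3 = (0.5963, -0.7454, 0.2981).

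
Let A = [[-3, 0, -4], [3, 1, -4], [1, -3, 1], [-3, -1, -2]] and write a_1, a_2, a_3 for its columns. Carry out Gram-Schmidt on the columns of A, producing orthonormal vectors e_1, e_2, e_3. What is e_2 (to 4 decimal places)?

e_2 = (0.0984, 0.2077, -0.9508, -0.2077)

a_1 = (-3, 3, 1, -3); ‖a_1‖ = 5.2915, so e_1 = (-0.5669, 0.5669, 0.1890, -0.5669).
e_1·a_2 = (-0.5669)·0 + 0.5669·1 + 0.1890·(-3) + (-0.5669)·(-1) = 0.5669.
u_2 = a_2 − 0.5669·e_1 = (0.3214, 0.6786, -3.1071, -0.6786).
‖u_2‖ = 3.2678, so e_2 = (0.0984, 0.2077, -0.9508, -0.2077).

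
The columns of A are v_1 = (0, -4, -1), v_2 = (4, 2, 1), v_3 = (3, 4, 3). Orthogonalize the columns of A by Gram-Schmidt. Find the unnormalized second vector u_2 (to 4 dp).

v_1 = (0, -4, -1); ‖v_1‖ = 4.1231, so e_1 = (0.0000, -0.9701, -0.2425).
e_1·v_2 = 0.0000·4 + (-0.9701)·2 + (-0.2425)·1 = -2.1828.
u_2 = v_2 + 2.1828·e_1 = (4.0000, -0.1176, 0.4706).

u_2 = (4.0000, -0.1176, 0.4706)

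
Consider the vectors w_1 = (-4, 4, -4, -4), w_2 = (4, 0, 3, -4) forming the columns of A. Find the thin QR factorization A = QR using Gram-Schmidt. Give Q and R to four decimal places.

Q = [[-0.5000, 0.5221], [0.5000, 0.1205], [-0.5000, 0.3614], [-0.5000, -0.7631]], R = [[8.0000, -1.5000], [0.0000, 6.2249]]

e_1 = w_1/‖w_1‖ = (-4, 4, -4, -4)/8.0000 = (-0.5000, 0.5000, -0.5000, -0.5000).
r_{12} = e_1·w_2 = -1.5000.
u_2 = w_2 + 1.5000·e_1 = (3.2500, 0.7500, 2.2500, -4.7500).
‖u_2‖ = 6.2249, so e_2 = (0.5221, 0.1205, 0.3614, -0.7631).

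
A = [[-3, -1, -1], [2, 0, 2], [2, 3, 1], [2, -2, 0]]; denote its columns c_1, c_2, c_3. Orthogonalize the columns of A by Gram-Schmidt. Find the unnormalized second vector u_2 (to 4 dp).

c_1 = (-3, 2, 2, 2); ‖c_1‖ = 4.5826, so e_1 = (-0.6547, 0.4364, 0.4364, 0.4364).
e_1·c_2 = (-0.6547)·(-1) + 0.4364·0 + 0.4364·3 + 0.4364·(-2) = 1.0911.
u_2 = c_2 − 1.0911·e_1 = (-0.2857, -0.4762, 2.5238, -2.4762).

u_2 = (-0.2857, -0.4762, 2.5238, -2.4762)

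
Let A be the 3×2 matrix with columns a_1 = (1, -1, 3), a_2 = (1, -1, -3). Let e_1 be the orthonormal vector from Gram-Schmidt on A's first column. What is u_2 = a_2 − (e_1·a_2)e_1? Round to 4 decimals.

a_1 = (1, -1, 3); ‖a_1‖ = 3.3166, so e_1 = (0.3015, -0.3015, 0.9045).
e_1·a_2 = 0.3015·1 + (-0.3015)·(-1) + 0.9045·(-3) = -2.1106.
u_2 = a_2 + 2.1106·e_1 = (1.6364, -1.6364, -1.0909).

u_2 = (1.6364, -1.6364, -1.0909)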